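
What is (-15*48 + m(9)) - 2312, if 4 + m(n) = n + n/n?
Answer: -3026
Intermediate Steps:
m(n) = -3 + n (m(n) = -4 + (n + n/n) = -4 + (n + 1) = -4 + (1 + n) = -3 + n)
(-15*48 + m(9)) - 2312 = (-15*48 + (-3 + 9)) - 2312 = (-720 + 6) - 2312 = -714 - 2312 = -3026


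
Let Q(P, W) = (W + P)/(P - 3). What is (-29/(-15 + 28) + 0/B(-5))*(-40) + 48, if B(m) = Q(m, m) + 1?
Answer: 1784/13 ≈ 137.23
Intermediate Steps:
Q(P, W) = (P + W)/(-3 + P)
B(m) = 1 + 2*m/(-3 + m) (B(m) = (m + m)/(-3 + m) + 1 = (2*m)/(-3 + m) + 1 = 2*m/(-3 + m) + 1 = 1 + 2*m/(-3 + m))
(-29/(-15 + 28) + 0/B(-5))*(-40) + 48 = (-29/(-15 + 28) + 0/((3*(-1 - 5)/(-3 - 5))))*(-40) + 48 = (-29/13 + 0/((3*(-6)/(-8))))*(-40) + 48 = (-29*1/13 + 0/((3*(-⅛)*(-6))))*(-40) + 48 = (-29/13 + 0/(9/4))*(-40) + 48 = (-29/13 + 0*(4/9))*(-40) + 48 = (-29/13 + 0)*(-40) + 48 = -29/13*(-40) + 48 = 1160/13 + 48 = 1784/13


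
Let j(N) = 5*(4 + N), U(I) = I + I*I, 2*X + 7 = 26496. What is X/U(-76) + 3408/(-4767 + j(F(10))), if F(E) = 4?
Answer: 86362303/53887800 ≈ 1.6026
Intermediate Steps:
X = 26489/2 (X = -7/2 + (½)*26496 = -7/2 + 13248 = 26489/2 ≈ 13245.)
U(I) = I + I²
j(N) = 20 + 5*N
X/U(-76) + 3408/(-4767 + j(F(10))) = 26489/(2*((-76*(1 - 76)))) + 3408/(-4767 + (20 + 5*4)) = 26489/(2*((-76*(-75)))) + 3408/(-4767 + (20 + 20)) = (26489/2)/5700 + 3408/(-4767 + 40) = (26489/2)*(1/5700) + 3408/(-4727) = 26489/11400 + 3408*(-1/4727) = 26489/11400 - 3408/4727 = 86362303/53887800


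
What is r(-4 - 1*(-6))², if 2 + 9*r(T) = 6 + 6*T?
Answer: 256/81 ≈ 3.1605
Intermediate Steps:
r(T) = 4/9 + 2*T/3 (r(T) = -2/9 + (6 + 6*T)/9 = -2/9 + (⅔ + 2*T/3) = 4/9 + 2*T/3)
r(-4 - 1*(-6))² = (4/9 + 2*(-4 - 1*(-6))/3)² = (4/9 + 2*(-4 + 6)/3)² = (4/9 + (⅔)*2)² = (4/9 + 4/3)² = (16/9)² = 256/81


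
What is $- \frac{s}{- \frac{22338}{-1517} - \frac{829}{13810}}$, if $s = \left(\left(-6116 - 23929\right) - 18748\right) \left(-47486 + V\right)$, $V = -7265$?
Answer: $- \frac{55966588688775110}{307230187} \approx -1.8216 \cdot 10^{8}$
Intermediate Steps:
$s = 2671465543$ ($s = \left(\left(-6116 - 23929\right) - 18748\right) \left(-47486 - 7265\right) = \left(-30045 - 18748\right) \left(-54751\right) = \left(-48793\right) \left(-54751\right) = 2671465543$)
$- \frac{s}{- \frac{22338}{-1517} - \frac{829}{13810}} = - \frac{2671465543}{- \frac{22338}{-1517} - \frac{829}{13810}} = - \frac{2671465543}{\left(-22338\right) \left(- \frac{1}{1517}\right) - \frac{829}{13810}} = - \frac{2671465543}{\frac{22338}{1517} - \frac{829}{13810}} = - \frac{2671465543}{\frac{307230187}{20949770}} = - \frac{2671465543 \cdot 20949770}{307230187} = \left(-1\right) \frac{55966588688775110}{307230187} = - \frac{55966588688775110}{307230187}$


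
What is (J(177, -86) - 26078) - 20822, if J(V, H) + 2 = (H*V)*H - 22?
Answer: 1262168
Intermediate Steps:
J(V, H) = -24 + V*H² (J(V, H) = -2 + ((H*V)*H - 22) = -2 + (V*H² - 22) = -2 + (-22 + V*H²) = -24 + V*H²)
(J(177, -86) - 26078) - 20822 = ((-24 + 177*(-86)²) - 26078) - 20822 = ((-24 + 177*7396) - 26078) - 20822 = ((-24 + 1309092) - 26078) - 20822 = (1309068 - 26078) - 20822 = 1282990 - 20822 = 1262168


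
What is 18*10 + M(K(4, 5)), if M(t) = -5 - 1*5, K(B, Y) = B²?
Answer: 170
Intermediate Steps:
M(t) = -10 (M(t) = -5 - 5 = -10)
18*10 + M(K(4, 5)) = 18*10 - 10 = 180 - 10 = 170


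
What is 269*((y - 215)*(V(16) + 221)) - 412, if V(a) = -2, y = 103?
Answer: -6598444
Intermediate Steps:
269*((y - 215)*(V(16) + 221)) - 412 = 269*((103 - 215)*(-2 + 221)) - 412 = 269*(-112*219) - 412 = 269*(-24528) - 412 = -6598032 - 412 = -6598444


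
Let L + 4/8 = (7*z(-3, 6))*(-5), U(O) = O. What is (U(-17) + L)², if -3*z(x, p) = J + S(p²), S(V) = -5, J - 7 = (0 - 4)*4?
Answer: 1177225/36 ≈ 32701.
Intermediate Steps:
J = -9 (J = 7 + (0 - 4)*4 = 7 - 4*4 = 7 - 16 = -9)
z(x, p) = 14/3 (z(x, p) = -(-9 - 5)/3 = -⅓*(-14) = 14/3)
L = -983/6 (L = -½ + (7*(14/3))*(-5) = -½ + (98/3)*(-5) = -½ - 490/3 = -983/6 ≈ -163.83)
(U(-17) + L)² = (-17 - 983/6)² = (-1085/6)² = 1177225/36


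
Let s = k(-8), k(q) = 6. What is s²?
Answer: 36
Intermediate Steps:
s = 6
s² = 6² = 36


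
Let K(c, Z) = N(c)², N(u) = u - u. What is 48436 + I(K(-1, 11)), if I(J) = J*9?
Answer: 48436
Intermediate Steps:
N(u) = 0
K(c, Z) = 0 (K(c, Z) = 0² = 0)
I(J) = 9*J
48436 + I(K(-1, 11)) = 48436 + 9*0 = 48436 + 0 = 48436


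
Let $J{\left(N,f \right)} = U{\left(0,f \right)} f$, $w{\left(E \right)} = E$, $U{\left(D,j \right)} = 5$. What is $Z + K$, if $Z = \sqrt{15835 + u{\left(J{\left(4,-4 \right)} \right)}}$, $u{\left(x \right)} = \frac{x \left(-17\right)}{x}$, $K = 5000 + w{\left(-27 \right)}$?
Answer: $4973 + \sqrt{15818} \approx 5098.8$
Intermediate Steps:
$K = 4973$ ($K = 5000 - 27 = 4973$)
$J{\left(N,f \right)} = 5 f$
$u{\left(x \right)} = -17$ ($u{\left(x \right)} = \frac{\left(-17\right) x}{x} = -17$)
$Z = \sqrt{15818}$ ($Z = \sqrt{15835 - 17} = \sqrt{15818} \approx 125.77$)
$Z + K = \sqrt{15818} + 4973 = 4973 + \sqrt{15818}$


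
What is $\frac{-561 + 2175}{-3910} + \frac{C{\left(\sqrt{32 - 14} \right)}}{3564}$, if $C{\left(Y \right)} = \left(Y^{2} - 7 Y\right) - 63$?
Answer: $- \frac{329347}{774180} - \frac{7 \sqrt{2}}{1188} \approx -0.43375$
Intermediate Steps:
$C{\left(Y \right)} = -63 + Y^{2} - 7 Y$
$\frac{-561 + 2175}{-3910} + \frac{C{\left(\sqrt{32 - 14} \right)}}{3564} = \frac{-561 + 2175}{-3910} + \frac{-63 + \left(\sqrt{32 - 14}\right)^{2} - 7 \sqrt{32 - 14}}{3564} = 1614 \left(- \frac{1}{3910}\right) + \left(-63 + \left(\sqrt{18}\right)^{2} - 7 \sqrt{18}\right) \frac{1}{3564} = - \frac{807}{1955} + \left(-63 + \left(3 \sqrt{2}\right)^{2} - 7 \cdot 3 \sqrt{2}\right) \frac{1}{3564} = - \frac{807}{1955} + \left(-63 + 18 - 21 \sqrt{2}\right) \frac{1}{3564} = - \frac{807}{1955} + \left(-45 - 21 \sqrt{2}\right) \frac{1}{3564} = - \frac{807}{1955} - \left(\frac{5}{396} + \frac{7 \sqrt{2}}{1188}\right) = - \frac{329347}{774180} - \frac{7 \sqrt{2}}{1188}$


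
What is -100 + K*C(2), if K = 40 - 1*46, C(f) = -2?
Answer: -88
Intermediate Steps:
K = -6 (K = 40 - 46 = -6)
-100 + K*C(2) = -100 - 6*(-2) = -100 + 12 = -88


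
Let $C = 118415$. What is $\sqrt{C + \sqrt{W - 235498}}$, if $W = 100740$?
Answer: $\sqrt{118415 + i \sqrt{134758}} \approx 344.12 + 0.5334 i$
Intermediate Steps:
$\sqrt{C + \sqrt{W - 235498}} = \sqrt{118415 + \sqrt{100740 - 235498}} = \sqrt{118415 + \sqrt{-134758}} = \sqrt{118415 + i \sqrt{134758}}$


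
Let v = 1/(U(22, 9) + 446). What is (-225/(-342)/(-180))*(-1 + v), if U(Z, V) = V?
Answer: 227/62244 ≈ 0.0036469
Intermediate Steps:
v = 1/455 (v = 1/(9 + 446) = 1/455 ≈ 0.0021978)
(-225/(-342)/(-180))*(-1 + v) = (-225/(-342)/(-180))*(-1 + 1/455) = (-225*(-1/342)*(-1/180))*(-454/455) = ((25/38)*(-1/180))*(-454/455) = -5/1368*(-454/455) = 227/62244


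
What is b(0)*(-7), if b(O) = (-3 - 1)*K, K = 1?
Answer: 28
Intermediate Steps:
b(O) = -4 (b(O) = (-3 - 1)*1 = -4*1 = -4)
b(0)*(-7) = -4*(-7) = 28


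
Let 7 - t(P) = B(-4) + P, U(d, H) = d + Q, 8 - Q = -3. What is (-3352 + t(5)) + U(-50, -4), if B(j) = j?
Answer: -3385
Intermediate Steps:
Q = 11 (Q = 8 - 1*(-3) = 8 + 3 = 11)
U(d, H) = 11 + d (U(d, H) = d + 11 = 11 + d)
t(P) = 11 - P (t(P) = 7 - (-4 + P) = 7 + (4 - P) = 11 - P)
(-3352 + t(5)) + U(-50, -4) = (-3352 + (11 - 1*5)) + (11 - 50) = (-3352 + (11 - 5)) - 39 = (-3352 + 6) - 39 = -3346 - 39 = -3385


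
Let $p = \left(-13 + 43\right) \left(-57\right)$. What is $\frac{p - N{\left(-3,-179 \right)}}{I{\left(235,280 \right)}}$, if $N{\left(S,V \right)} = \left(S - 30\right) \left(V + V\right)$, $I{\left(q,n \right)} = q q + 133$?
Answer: $- \frac{6762}{27679} \approx -0.2443$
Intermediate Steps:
$I{\left(q,n \right)} = 133 + q^{2}$ ($I{\left(q,n \right)} = q^{2} + 133 = 133 + q^{2}$)
$N{\left(S,V \right)} = 2 V \left(-30 + S\right)$ ($N{\left(S,V \right)} = \left(-30 + S\right) 2 V = 2 V \left(-30 + S\right)$)
$p = -1710$ ($p = 30 \left(-57\right) = -1710$)
$\frac{p - N{\left(-3,-179 \right)}}{I{\left(235,280 \right)}} = \frac{-1710 - 2 \left(-179\right) \left(-30 - 3\right)}{133 + 235^{2}} = \frac{-1710 - 2 \left(-179\right) \left(-33\right)}{133 + 55225} = \frac{-1710 - 11814}{55358} = \left(-1710 - 11814\right) \frac{1}{55358} = \left(-13524\right) \frac{1}{55358} = - \frac{6762}{27679}$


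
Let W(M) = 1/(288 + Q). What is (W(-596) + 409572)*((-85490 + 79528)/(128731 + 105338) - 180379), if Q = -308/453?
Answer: -68204095193855339285/923196508 ≈ -7.3878e+10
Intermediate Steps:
Q = -308/453 (Q = -308*1/453 = -308/453 ≈ -0.67991)
W(M) = 453/130156 (W(M) = 1/(288 - 308/453) = 1/(130156/453) = 453/130156)
(W(-596) + 409572)*((-85490 + 79528)/(128731 + 105338) - 180379) = (453/130156 + 409572)*((-85490 + 79528)/(128731 + 105338) - 180379) = 53308253685*(-5962/234069 - 180379)/130156 = 53308253685*(-5962*1/234069 - 180379)/130156 = 53308253685*(-542/21279 - 180379)/130156 = (53308253685/130156)*(-3838285283/21279) = -68204095193855339285/923196508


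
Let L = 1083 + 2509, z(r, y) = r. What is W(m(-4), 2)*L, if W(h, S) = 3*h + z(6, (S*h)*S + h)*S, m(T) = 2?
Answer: 64656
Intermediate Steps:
W(h, S) = 3*h + 6*S
L = 3592
W(m(-4), 2)*L = (3*2 + 6*2)*3592 = (6 + 12)*3592 = 18*3592 = 64656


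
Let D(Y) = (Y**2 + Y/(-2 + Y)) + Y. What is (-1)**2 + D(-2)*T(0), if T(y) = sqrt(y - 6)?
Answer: 1 + 5*I*sqrt(6)/2 ≈ 1.0 + 6.1237*I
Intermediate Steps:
T(y) = sqrt(-6 + y)
D(Y) = Y + Y**2 + Y/(-2 + Y) (D(Y) = (Y**2 + Y/(-2 + Y)) + Y = Y + Y**2 + Y/(-2 + Y))
(-1)**2 + D(-2)*T(0) = (-1)**2 + (-2*(-1 + (-2)**2 - 1*(-2))/(-2 - 2))*sqrt(-6 + 0) = 1 + (-2*(-1 + 4 + 2)/(-4))*sqrt(-6) = 1 + (-2*(-1/4)*5)*(I*sqrt(6)) = 1 + 5*(I*sqrt(6))/2 = 1 + 5*I*sqrt(6)/2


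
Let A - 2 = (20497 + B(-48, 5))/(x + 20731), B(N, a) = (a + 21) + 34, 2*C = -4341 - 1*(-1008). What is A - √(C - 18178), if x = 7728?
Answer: 77475/28459 - I*√79378/2 ≈ 2.7223 - 140.87*I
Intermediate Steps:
C = -3333/2 (C = (-4341 - 1*(-1008))/2 = (-4341 + 1008)/2 = (½)*(-3333) = -3333/2 ≈ -1666.5)
B(N, a) = 55 + a (B(N, a) = (21 + a) + 34 = 55 + a)
A = 77475/28459 (A = 2 + (20497 + (55 + 5))/(7728 + 20731) = 2 + (20497 + 60)/28459 = 2 + 20557*(1/28459) = 2 + 20557/28459 = 77475/28459 ≈ 2.7223)
A - √(C - 18178) = 77475/28459 - √(-3333/2 - 18178) = 77475/28459 - √(-39689/2) = 77475/28459 - I*√79378/2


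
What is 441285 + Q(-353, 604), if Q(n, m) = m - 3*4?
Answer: 441877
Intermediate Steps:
Q(n, m) = -12 + m (Q(n, m) = m - 12 = -12 + m)
441285 + Q(-353, 604) = 441285 + (-12 + 604) = 441285 + 592 = 441877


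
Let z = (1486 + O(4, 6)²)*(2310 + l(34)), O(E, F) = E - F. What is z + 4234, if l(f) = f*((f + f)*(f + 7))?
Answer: 144686214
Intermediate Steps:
l(f) = 2*f²*(7 + f) (l(f) = f*((2*f)*(7 + f)) = f*(2*f*(7 + f)) = 2*f²*(7 + f))
z = 144681980 (z = (1486 + (4 - 1*6)²)*(2310 + 2*34²*(7 + 34)) = (1486 + (4 - 6)²)*(2310 + 2*1156*41) = (1486 + (-2)²)*(2310 + 94792) = (1486 + 4)*97102 = 1490*97102 = 144681980)
z + 4234 = 144681980 + 4234 = 144686214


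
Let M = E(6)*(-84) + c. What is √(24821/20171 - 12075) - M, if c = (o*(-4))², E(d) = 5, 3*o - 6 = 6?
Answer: 164 + 2*I*√1228111355171/20171 ≈ 164.0 + 109.88*I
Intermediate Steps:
o = 4 (o = 2 + (⅓)*6 = 2 + 2 = 4)
c = 256 (c = (4*(-4))² = (-16)² = 256)
M = -164 (M = 5*(-84) + 256 = -420 + 256 = -164)
√(24821/20171 - 12075) - M = √(24821/20171 - 12075) - 1*(-164) = √(24821*(1/20171) - 12075) + 164 = √(24821/20171 - 12075) + 164 = √(-243540004/20171) + 164 = 2*I*√1228111355171/20171 + 164 = 164 + 2*I*√1228111355171/20171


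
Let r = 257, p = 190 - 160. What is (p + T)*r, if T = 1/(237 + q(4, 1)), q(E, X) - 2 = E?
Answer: 1873787/243 ≈ 7711.1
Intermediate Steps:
q(E, X) = 2 + E
p = 30
T = 1/243 (T = 1/(237 + (2 + 4)) = 1/(237 + 6) = 1/243 ≈ 0.0041152)
(p + T)*r = (30 + 1/243)*257 = (7291/243)*257 = 1873787/243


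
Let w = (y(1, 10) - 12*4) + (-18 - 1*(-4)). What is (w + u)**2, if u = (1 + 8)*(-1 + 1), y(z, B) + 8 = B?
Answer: 3600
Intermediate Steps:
y(z, B) = -8 + B
u = 0 (u = 9*0 = 0)
w = -60 (w = ((-8 + 10) - 12*4) + (-18 - 1*(-4)) = (2 - 48) + (-18 + 4) = -46 - 14 = -60)
(w + u)**2 = (-60 + 0)**2 = (-60)**2 = 3600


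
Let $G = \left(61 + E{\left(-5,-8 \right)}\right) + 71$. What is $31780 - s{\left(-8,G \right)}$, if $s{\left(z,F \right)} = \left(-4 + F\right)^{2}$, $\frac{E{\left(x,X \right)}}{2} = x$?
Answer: $17856$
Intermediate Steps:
$E{\left(x,X \right)} = 2 x$
$G = 122$ ($G = \left(61 + 2 \left(-5\right)\right) + 71 = \left(61 - 10\right) + 71 = 51 + 71 = 122$)
$31780 - s{\left(-8,G \right)} = 31780 - \left(-4 + 122\right)^{2} = 31780 - 118^{2} = 31780 - 13924 = 17856$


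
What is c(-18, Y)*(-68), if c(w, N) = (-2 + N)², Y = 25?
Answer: -35972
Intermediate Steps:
c(-18, Y)*(-68) = (-2 + 25)²*(-68) = 23²*(-68) = 529*(-68) = -35972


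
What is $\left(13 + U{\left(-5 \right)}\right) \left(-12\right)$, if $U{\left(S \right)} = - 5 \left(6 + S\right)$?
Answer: $-96$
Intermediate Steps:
$U{\left(S \right)} = -30 - 5 S$
$\left(13 + U{\left(-5 \right)}\right) \left(-12\right) = \left(13 - 5\right) \left(-12\right) = 8 \left(-12\right) = -96$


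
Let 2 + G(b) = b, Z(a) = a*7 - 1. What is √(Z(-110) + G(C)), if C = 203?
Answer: I*√570 ≈ 23.875*I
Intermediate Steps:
Z(a) = -1 + 7*a (Z(a) = 7*a - 1 = -1 + 7*a)
G(b) = -2 + b
√(Z(-110) + G(C)) = √((-1 + 7*(-110)) + (-2 + 203)) = √((-1 - 770) + 201) = √(-771 + 201) = √(-570) = I*√570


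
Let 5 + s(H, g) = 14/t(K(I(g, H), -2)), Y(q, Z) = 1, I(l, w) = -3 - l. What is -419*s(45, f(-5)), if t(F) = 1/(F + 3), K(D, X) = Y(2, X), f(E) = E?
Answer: -21369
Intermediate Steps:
K(D, X) = 1
t(F) = 1/(3 + F)
s(H, g) = 51 (s(H, g) = -5 + 14/(1/(3 + 1)) = -5 + 14/(1/4) = -5 + 14/(¼) = -5 + 14*4 = -5 + 56 = 51)
-419*s(45, f(-5)) = -419*51 = -21369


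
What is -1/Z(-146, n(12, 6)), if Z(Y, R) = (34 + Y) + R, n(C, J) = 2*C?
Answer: 1/88 ≈ 0.011364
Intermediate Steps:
Z(Y, R) = 34 + R + Y
-1/Z(-146, n(12, 6)) = -1/(34 + 2*12 - 146) = -1/(34 + 24 - 146) = -1/(-88) = -1*(-1/88) = 1/88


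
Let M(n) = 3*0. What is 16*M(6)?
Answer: 0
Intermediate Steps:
M(n) = 0
16*M(6) = 16*0 = 0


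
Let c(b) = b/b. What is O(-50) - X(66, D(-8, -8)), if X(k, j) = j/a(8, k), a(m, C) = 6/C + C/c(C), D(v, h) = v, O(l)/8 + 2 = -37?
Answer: -226736/727 ≈ -311.88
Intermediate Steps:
O(l) = -312 (O(l) = -16 + 8*(-37) = -16 - 296 = -312)
c(b) = 1
a(m, C) = C + 6/C (a(m, C) = 6/C + C/1 = 6/C + C*1 = 6/C + C = C + 6/C)
X(k, j) = j/(k + 6/k)
O(-50) - X(66, D(-8, -8)) = -312 - (-8)*66/(6 + 66**2) = -312 - (-8)*66/(6 + 4356) = -312 - (-8)*66/4362 = -312 - 1*(-88/727) = -312 + 88/727 = -226736/727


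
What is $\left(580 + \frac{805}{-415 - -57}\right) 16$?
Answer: $\frac{1654680}{179} \approx 9244.0$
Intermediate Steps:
$\left(580 + \frac{805}{-415 - -57}\right) 16 = \left(580 + \frac{805}{-415 + 57}\right) 16 = \left(580 + \frac{805}{-358}\right) 16 = \left(580 + 805 \left(- \frac{1}{358}\right)\right) 16 = \left(580 - \frac{805}{358}\right) 16 = \frac{206835}{358} \cdot 16 = \frac{1654680}{179}$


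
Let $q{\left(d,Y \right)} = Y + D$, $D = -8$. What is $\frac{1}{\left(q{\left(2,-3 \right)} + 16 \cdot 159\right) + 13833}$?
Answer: $\frac{1}{16366} \approx 6.1102 \cdot 10^{-5}$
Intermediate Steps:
$q{\left(d,Y \right)} = -8 + Y$ ($q{\left(d,Y \right)} = Y - 8 = -8 + Y$)
$\frac{1}{\left(q{\left(2,-3 \right)} + 16 \cdot 159\right) + 13833} = \frac{1}{\left(\left(-8 - 3\right) + 16 \cdot 159\right) + 13833} = \frac{1}{\left(-11 + 2544\right) + 13833} = \frac{1}{2533 + 13833} = \frac{1}{16366}$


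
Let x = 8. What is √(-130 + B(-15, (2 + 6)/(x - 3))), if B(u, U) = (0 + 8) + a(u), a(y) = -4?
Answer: 3*I*√14 ≈ 11.225*I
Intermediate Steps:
B(u, U) = 4 (B(u, U) = (0 + 8) - 4 = 8 - 4 = 4)
√(-130 + B(-15, (2 + 6)/(x - 3))) = √(-130 + 4) = √(-126) = 3*I*√14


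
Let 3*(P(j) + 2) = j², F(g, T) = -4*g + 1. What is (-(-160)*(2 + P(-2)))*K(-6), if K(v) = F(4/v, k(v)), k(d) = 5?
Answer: 7040/9 ≈ 782.22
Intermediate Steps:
F(g, T) = 1 - 4*g
K(v) = 1 - 16/v
P(j) = -2 + j²/3
(-(-160)*(2 + P(-2)))*K(-6) = (-(-160)*(2 + (-2 + (⅓)*(-2)²)))*((-16 - 6)/(-6)) = (-(-160)*(2 + (-2 + (⅓)*4)))*(-⅙*(-22)) = -(-160)*(2 + (-2 + 4/3))*(11/3) = -(-160)*(2 - ⅔)*(11/3) = -(-160)*4/3*(11/3) = -40*(-16/3)*(11/3) = (640/3)*(11/3) = 7040/9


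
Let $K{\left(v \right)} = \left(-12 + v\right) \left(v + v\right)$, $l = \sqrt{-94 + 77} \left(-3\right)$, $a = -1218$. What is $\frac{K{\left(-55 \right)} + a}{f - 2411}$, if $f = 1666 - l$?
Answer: $- \frac{2291620}{277589} - \frac{9228 i \sqrt{17}}{277589} \approx -8.2554 - 0.13707 i$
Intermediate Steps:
$l = - 3 i \sqrt{17}$ ($l = \sqrt{-17} \left(-3\right) = i \sqrt{17} \left(-3\right) = - 3 i \sqrt{17} \approx - 12.369 i$)
$K{\left(v \right)} = 2 v \left(-12 + v\right)$ ($K{\left(v \right)} = \left(-12 + v\right) 2 v = 2 v \left(-12 + v\right)$)
$f = 1666 + 3 i \sqrt{17}$ ($f = 1666 - - 3 i \sqrt{17} = 1666 + 3 i \sqrt{17} \approx 1666.0 + 12.369 i$)
$\frac{K{\left(-55 \right)} + a}{f - 2411} = \frac{2 \left(-55\right) \left(-12 - 55\right) - 1218}{\left(1666 + 3 i \sqrt{17}\right) - 2411} = \frac{2 \left(-55\right) \left(-67\right) - 1218}{-745 + 3 i \sqrt{17}} = \frac{7370 - 1218}{-745 + 3 i \sqrt{17}} = \frac{6152}{-745 + 3 i \sqrt{17}}$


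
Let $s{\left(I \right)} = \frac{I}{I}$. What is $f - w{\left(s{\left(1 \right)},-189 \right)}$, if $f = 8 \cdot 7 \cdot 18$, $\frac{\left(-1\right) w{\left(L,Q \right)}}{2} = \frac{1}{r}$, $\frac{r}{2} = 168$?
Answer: $\frac{169345}{168} \approx 1008.0$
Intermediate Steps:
$s{\left(I \right)} = 1$
$r = 336$ ($r = 2 \cdot 168 = 336$)
$w{\left(L,Q \right)} = - \frac{1}{168}$ ($w{\left(L,Q \right)} = - \frac{2}{336} = \left(-2\right) \frac{1}{336} = - \frac{1}{168}$)
$f = 1008$ ($f = 56 \cdot 18 = 1008$)
$f - w{\left(s{\left(1 \right)},-189 \right)} = 1008 - - \frac{1}{168} = 1008 + \frac{1}{168} = \frac{169345}{168}$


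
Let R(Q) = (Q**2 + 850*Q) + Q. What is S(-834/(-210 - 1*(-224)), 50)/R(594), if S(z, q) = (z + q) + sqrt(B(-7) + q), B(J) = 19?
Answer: -67/6008310 + sqrt(69)/858330 ≈ -1.4736e-6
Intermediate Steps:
S(z, q) = q + z + sqrt(19 + q) (S(z, q) = (z + q) + sqrt(19 + q) = (q + z) + sqrt(19 + q) = q + z + sqrt(19 + q))
R(Q) = Q**2 + 851*Q
S(-834/(-210 - 1*(-224)), 50)/R(594) = (50 - 834/(-210 - 1*(-224)) + sqrt(19 + 50))/((594*(851 + 594))) = (50 - 834/(-210 + 224) + sqrt(69))/((594*1445)) = (50 - 834/14 + sqrt(69))/858330 = (50 - 834*1/14 + sqrt(69))*(1/858330) = (50 - 417/7 + sqrt(69))*(1/858330) = (-67/7 + sqrt(69))*(1/858330) = -67/6008310 + sqrt(69)/858330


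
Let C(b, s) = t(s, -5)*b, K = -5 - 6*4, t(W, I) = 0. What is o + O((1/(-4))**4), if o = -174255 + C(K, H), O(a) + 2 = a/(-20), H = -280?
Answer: -892195841/5120 ≈ -1.7426e+5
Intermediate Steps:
K = -29 (K = -5 - 24 = -29)
O(a) = -2 - a/20 (O(a) = -2 + a/(-20) = -2 + a*(-1/20) = -2 - a/20)
C(b, s) = 0 (C(b, s) = 0*b = 0)
o = -174255 (o = -174255 + 0 = -174255)
o + O((1/(-4))**4) = -174255 + (-2 - (1/(-4))**4/20) = -174255 + (-2 - (1*(-1/4))**4/20) = -174255 + (-2 - (-1/4)**4/20) = -174255 + (-2 - 1/20*1/256) = -174255 + (-2 - 1/5120) = -174255 - 10241/5120 = -892195841/5120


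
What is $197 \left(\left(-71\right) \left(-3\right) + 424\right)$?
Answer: $125489$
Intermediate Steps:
$197 \left(\left(-71\right) \left(-3\right) + 424\right) = 197 \left(213 + 424\right) = 197 \cdot 637 = 125489$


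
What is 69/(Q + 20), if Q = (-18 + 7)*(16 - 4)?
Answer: -69/112 ≈ -0.61607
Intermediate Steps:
Q = -132 (Q = -11*12 = -132)
69/(Q + 20) = 69/(-132 + 20) = 69/(-112) = -1/112*69 = -69/112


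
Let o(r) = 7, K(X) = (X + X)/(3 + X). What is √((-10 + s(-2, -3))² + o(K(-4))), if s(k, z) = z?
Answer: 4*√11 ≈ 13.266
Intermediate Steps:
K(X) = 2*X/(3 + X) (K(X) = (2*X)/(3 + X) = 2*X/(3 + X))
√((-10 + s(-2, -3))² + o(K(-4))) = √((-10 - 3)² + 7) = √((-13)² + 7) = √(169 + 7) = √176 = 4*√11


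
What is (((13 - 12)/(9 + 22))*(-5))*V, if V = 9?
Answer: -45/31 ≈ -1.4516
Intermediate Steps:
(((13 - 12)/(9 + 22))*(-5))*V = (((13 - 12)/(9 + 22))*(-5))*9 = ((1/31)*(-5))*9 = -5/31*9 = -45/31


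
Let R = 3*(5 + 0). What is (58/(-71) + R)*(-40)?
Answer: -40280/71 ≈ -567.32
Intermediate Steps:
R = 15 (R = 3*5 = 15)
(58/(-71) + R)*(-40) = (58/(-71) + 15)*(-40) = (58*(-1/71) + 15)*(-40) = (-58/71 + 15)*(-40) = (1007/71)*(-40) = -40280/71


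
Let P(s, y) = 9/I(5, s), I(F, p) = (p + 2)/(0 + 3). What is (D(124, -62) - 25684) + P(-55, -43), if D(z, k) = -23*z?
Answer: -1512435/53 ≈ -28537.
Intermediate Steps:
I(F, p) = 2/3 + p/3 (I(F, p) = (2 + p)/3 = (2 + p)*(1/3) = 2/3 + p/3)
P(s, y) = 9/(2/3 + s/3)
(D(124, -62) - 25684) + P(-55, -43) = (-23*124 - 25684) + 27/(2 - 55) = (-2852 - 25684) + 27/(-53) = -28536 + 27*(-1/53) = -28536 - 27/53 = -1512435/53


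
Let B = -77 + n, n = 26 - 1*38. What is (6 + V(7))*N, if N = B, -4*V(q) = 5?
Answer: -1691/4 ≈ -422.75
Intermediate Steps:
V(q) = -5/4 (V(q) = -1/4*5 = -5/4)
n = -12 (n = 26 - 38 = -12)
B = -89 (B = -77 - 12 = -89)
N = -89
(6 + V(7))*N = (6 - 5/4)*(-89) = (19/4)*(-89) = -1691/4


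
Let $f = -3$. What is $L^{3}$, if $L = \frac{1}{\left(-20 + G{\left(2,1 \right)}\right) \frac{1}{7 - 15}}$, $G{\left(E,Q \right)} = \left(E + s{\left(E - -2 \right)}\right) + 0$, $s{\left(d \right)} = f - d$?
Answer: $\frac{512}{15625} \approx 0.032768$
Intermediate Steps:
$s{\left(d \right)} = -3 - d$
$G{\left(E,Q \right)} = -5$ ($G{\left(E,Q \right)} = \left(E - \left(3 + 2 + E\right)\right) + 0 = \left(E - \left(5 + E\right)\right) + 0 = -5 + 0 = -5$)
$L = \frac{8}{25}$ ($L = \frac{1}{\left(-20 - 5\right) \frac{1}{7 - 15}} = \frac{1}{\left(-25\right) \frac{1}{-8}} = \frac{1}{\left(-25\right) \left(- \frac{1}{8}\right)} = \frac{1}{\frac{25}{8}} = \frac{8}{25} \approx 0.32$)
$L^{3} = \left(\frac{8}{25}\right)^{3} = \frac{512}{15625}$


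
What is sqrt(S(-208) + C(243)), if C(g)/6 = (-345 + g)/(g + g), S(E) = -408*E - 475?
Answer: sqrt(6835407)/9 ≈ 290.50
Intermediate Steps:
S(E) = -475 - 408*E
C(g) = 3*(-345 + g)/g (C(g) = 6*((-345 + g)/(g + g)) = 6*((-345 + g)/((2*g))) = 6*((-345 + g)*(1/(2*g))) = 6*((-345 + g)/(2*g)) = 3*(-345 + g)/g)
sqrt(S(-208) + C(243)) = sqrt((-475 - 408*(-208)) + (3 - 1035/243)) = sqrt((-475 + 84864) + (3 - 1035*1/243)) = sqrt(84389 + (3 - 115/27)) = sqrt(84389 - 34/27) = sqrt(2278469/27) = sqrt(6835407)/9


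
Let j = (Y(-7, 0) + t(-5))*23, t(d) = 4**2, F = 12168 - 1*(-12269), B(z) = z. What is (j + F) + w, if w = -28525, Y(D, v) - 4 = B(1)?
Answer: -3605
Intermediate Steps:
Y(D, v) = 5 (Y(D, v) = 4 + 1 = 5)
F = 24437 (F = 12168 + 12269 = 24437)
t(d) = 16
j = 483 (j = (5 + 16)*23 = 21*23 = 483)
(j + F) + w = (483 + 24437) - 28525 = 24920 - 28525 = -3605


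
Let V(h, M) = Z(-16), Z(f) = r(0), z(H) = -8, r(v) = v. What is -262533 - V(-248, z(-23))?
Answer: -262533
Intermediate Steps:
Z(f) = 0
V(h, M) = 0
-262533 - V(-248, z(-23)) = -262533 - 1*0 = -262533 + 0 = -262533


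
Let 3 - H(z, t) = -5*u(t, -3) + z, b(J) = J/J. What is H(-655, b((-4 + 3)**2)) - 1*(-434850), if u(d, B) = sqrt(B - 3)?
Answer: 435508 + 5*I*sqrt(6) ≈ 4.3551e+5 + 12.247*I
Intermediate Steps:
b(J) = 1
u(d, B) = sqrt(-3 + B)
H(z, t) = 3 - z + 5*I*sqrt(6) (H(z, t) = 3 - (-5*sqrt(-3 - 3) + z) = 3 - (-5*I*sqrt(6) + z) = 3 - (z - 5*I*sqrt(6)) = 3 + (-z + 5*I*sqrt(6)) = 3 - z + 5*I*sqrt(6))
H(-655, b((-4 + 3)**2)) - 1*(-434850) = (3 - 1*(-655) + 5*I*sqrt(6)) - 1*(-434850) = (3 + 655 + 5*I*sqrt(6)) + 434850 = (658 + 5*I*sqrt(6)) + 434850 = 435508 + 5*I*sqrt(6)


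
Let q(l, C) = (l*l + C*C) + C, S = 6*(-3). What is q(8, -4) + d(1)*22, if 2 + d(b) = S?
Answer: -364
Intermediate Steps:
S = -18
d(b) = -20 (d(b) = -2 - 18 = -20)
q(l, C) = C + C² + l² (q(l, C) = (l² + C²) + C = (C² + l²) + C = C + C² + l²)
q(8, -4) + d(1)*22 = (-4 + (-4)² + 8²) - 20*22 = (-4 + 16 + 64) - 440 = 76 - 440 = -364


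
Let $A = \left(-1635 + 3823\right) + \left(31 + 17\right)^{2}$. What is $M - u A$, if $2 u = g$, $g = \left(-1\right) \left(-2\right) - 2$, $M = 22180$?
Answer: $22180$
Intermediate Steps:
$g = 0$ ($g = 2 - 2 = 0$)
$u = 0$ ($u = \frac{1}{2} \cdot 0 = 0$)
$A = 4492$ ($A = 2188 + 48^{2} = 2188 + 2304 = 4492$)
$M - u A = 22180 - 0 \cdot 4492 = 22180 - 0 = 22180 + 0 = 22180$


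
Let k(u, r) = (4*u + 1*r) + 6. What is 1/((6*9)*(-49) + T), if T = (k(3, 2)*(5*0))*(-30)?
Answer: -1/2646 ≈ -0.00037793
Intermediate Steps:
k(u, r) = 6 + r + 4*u (k(u, r) = (4*u + r) + 6 = (r + 4*u) + 6 = 6 + r + 4*u)
T = 0 (T = ((6 + 2 + 4*3)*(5*0))*(-30) = ((6 + 2 + 12)*0)*(-30) = (20*0)*(-30) = 0*(-30) = 0)
1/((6*9)*(-49) + T) = 1/((6*9)*(-49) + 0) = 1/(54*(-49) + 0) = 1/(-2646 + 0) = 1/(-2646) = -1/2646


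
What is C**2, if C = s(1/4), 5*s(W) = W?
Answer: 1/400 ≈ 0.0025000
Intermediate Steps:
s(W) = W/5
C = 1/20 (C = (1/4)/5 = (1*(1/4))/5 = (1/5)*(1/4) = 1/20 ≈ 0.050000)
C**2 = (1/20)**2 = 1/400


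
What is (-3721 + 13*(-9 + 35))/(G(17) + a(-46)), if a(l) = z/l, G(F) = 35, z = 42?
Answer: -77809/784 ≈ -99.246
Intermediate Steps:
a(l) = 42/l
(-3721 + 13*(-9 + 35))/(G(17) + a(-46)) = (-3721 + 13*(-9 + 35))/(35 + 42/(-46)) = (-3721 + 13*26)/(35 + 42*(-1/46)) = (-3721 + 338)/(35 - 21/23) = -3383/784/23 = -3383*23/784 = -77809/784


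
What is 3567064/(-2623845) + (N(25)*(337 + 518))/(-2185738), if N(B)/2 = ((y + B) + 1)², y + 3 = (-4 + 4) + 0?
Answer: -5085085640891/2867518861305 ≈ -1.7733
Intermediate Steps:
y = -3 (y = -3 + ((-4 + 4) + 0) = -3 + (0 + 0) = -3 + 0 = -3)
N(B) = 2*(-2 + B)² (N(B) = 2*((-3 + B) + 1)² = 2*(-2 + B)²)
3567064/(-2623845) + (N(25)*(337 + 518))/(-2185738) = 3567064/(-2623845) + ((2*(-2 + 25)²)*(337 + 518))/(-2185738) = 3567064*(-1/2623845) + ((2*23²)*855)*(-1/2185738) = -3567064/2623845 + ((2*529)*855)*(-1/2185738) = -3567064/2623845 + (1058*855)*(-1/2185738) = -3567064/2623845 + 904590*(-1/2185738) = -3567064/2623845 - 452295/1092869 = -5085085640891/2867518861305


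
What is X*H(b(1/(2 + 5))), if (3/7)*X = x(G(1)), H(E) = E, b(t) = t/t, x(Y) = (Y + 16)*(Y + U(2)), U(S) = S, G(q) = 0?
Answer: 224/3 ≈ 74.667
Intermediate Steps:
x(Y) = (2 + Y)*(16 + Y) (x(Y) = (Y + 16)*(Y + 2) = (16 + Y)*(2 + Y) = (2 + Y)*(16 + Y))
b(t) = 1
X = 224/3 (X = 7*(32 + 0**2 + 18*0)/3 = 7*(32 + 0 + 0)/3 = (7/3)*32 = 224/3 ≈ 74.667)
X*H(b(1/(2 + 5))) = (224/3)*1 = 224/3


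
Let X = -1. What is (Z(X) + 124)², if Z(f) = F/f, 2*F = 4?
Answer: 14884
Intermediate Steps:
F = 2 (F = (½)*4 = 2)
Z(f) = 2/f
(Z(X) + 124)² = (2/(-1) + 124)² = (2*(-1) + 124)² = (-2 + 124)² = 122² = 14884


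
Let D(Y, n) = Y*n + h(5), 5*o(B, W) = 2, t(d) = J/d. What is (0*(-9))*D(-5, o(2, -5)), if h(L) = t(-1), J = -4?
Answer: 0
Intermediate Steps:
t(d) = -4/d
o(B, W) = 2/5 (o(B, W) = (1/5)*2 = 2/5)
h(L) = 4 (h(L) = -4/(-1) = -4*(-1) = 4)
D(Y, n) = 4 + Y*n (D(Y, n) = Y*n + 4 = 4 + Y*n)
(0*(-9))*D(-5, o(2, -5)) = (0*(-9))*(4 - 5*2/5) = 0*(4 - 2) = 0*2 = 0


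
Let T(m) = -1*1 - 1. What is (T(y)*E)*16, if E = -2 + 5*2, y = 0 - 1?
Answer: -256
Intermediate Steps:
y = -1
T(m) = -2 (T(m) = -1 - 1 = -2)
E = 8 (E = -2 + 10 = 8)
(T(y)*E)*16 = -2*8*16 = -16*16 = -256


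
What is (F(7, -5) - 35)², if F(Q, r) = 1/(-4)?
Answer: 19881/16 ≈ 1242.6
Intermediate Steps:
F(Q, r) = -¼
(F(7, -5) - 35)² = (-¼ - 35)² = (-141/4)² = 19881/16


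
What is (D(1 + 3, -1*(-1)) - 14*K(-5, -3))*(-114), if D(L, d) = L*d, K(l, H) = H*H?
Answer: 13908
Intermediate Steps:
K(l, H) = H²
(D(1 + 3, -1*(-1)) - 14*K(-5, -3))*(-114) = ((1 + 3)*(-1*(-1)) - 14*(-3)²)*(-114) = (4*1 - 14*9)*(-114) = (4 - 126)*(-114) = -122*(-114) = 13908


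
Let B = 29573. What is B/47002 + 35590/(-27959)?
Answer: -845969673/1314128918 ≈ -0.64375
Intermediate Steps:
B/47002 + 35590/(-27959) = 29573/47002 + 35590/(-27959) = 29573*(1/47002) + 35590*(-1/27959) = 29573/47002 - 35590/27959 = -845969673/1314128918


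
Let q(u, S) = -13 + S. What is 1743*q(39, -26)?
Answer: -67977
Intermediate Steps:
1743*q(39, -26) = 1743*(-13 - 26) = 1743*(-39) = -67977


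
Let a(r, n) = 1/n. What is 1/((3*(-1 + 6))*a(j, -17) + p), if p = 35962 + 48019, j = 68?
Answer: 17/1427662 ≈ 1.1908e-5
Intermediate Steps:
p = 83981
1/((3*(-1 + 6))*a(j, -17) + p) = 1/((3*(-1 + 6))/(-17) + 83981) = 1/((3*5)*(-1/17) + 83981) = 1/(15*(-1/17) + 83981) = 1/(-15/17 + 83981) = 1/(1427662/17) = 17/1427662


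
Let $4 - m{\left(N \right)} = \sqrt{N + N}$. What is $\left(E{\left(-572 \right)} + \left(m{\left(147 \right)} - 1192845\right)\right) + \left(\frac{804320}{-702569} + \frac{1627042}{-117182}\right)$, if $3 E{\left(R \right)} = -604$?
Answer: $- \frac{147333828276162140}{123492660837} - 7 \sqrt{6} \approx -1.1931 \cdot 10^{6}$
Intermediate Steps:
$E{\left(R \right)} = - \frac{604}{3}$ ($E{\left(R \right)} = \frac{1}{3} \left(-604\right) = - \frac{604}{3}$)
$m{\left(N \right)} = 4 - \sqrt{2} \sqrt{N}$ ($m{\left(N \right)} = 4 - \sqrt{N + N} = 4 - \sqrt{2 N} = 4 - \sqrt{2} \sqrt{N}$)
$\left(E{\left(-572 \right)} + \left(m{\left(147 \right)} - 1192845\right)\right) + \left(\frac{804320}{-702569} + \frac{1627042}{-117182}\right) = \left(- \frac{604}{3} - \left(1192841 + \sqrt{2} \sqrt{147}\right)\right) + \left(\frac{804320}{-702569} + \frac{1627042}{-117182}\right) = \left(- \frac{604}{3} - \left(1192841 + \sqrt{2} \cdot 7 \sqrt{3}\right)\right) + \left(804320 \left(- \frac{1}{702569}\right) + 1627042 \left(- \frac{1}{117182}\right)\right) = \left(- \frac{604}{3} - \left(1192841 + 7 \sqrt{6}\right)\right) - \frac{618680548569}{41164220279} = \left(- \frac{3579127}{3} - 7 \sqrt{6}\right) - \frac{618680548569}{41164220279} = - \frac{147333828276162140}{123492660837} - 7 \sqrt{6}$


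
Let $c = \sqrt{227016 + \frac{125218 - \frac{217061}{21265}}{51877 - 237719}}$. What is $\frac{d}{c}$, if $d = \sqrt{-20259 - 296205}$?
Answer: $\frac{4 i \sqrt{70125831541601220119748271170}}{897148707848371} \approx 1.1807 i$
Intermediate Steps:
$c = \frac{\sqrt{3545469009636544826318230}}{3951930130}$ ($c = \sqrt{227016 + \frac{125218 - \frac{217061}{21265}}{-185842}} = \sqrt{227016 + \left(125218 - \frac{217061}{21265}\right) \left(- \frac{1}{185842}\right)} = \sqrt{227016 + \frac{2662543709}{21265} \left(- \frac{1}{185842}\right)} = \sqrt{227016 - \frac{2662543709}{3951930130}} = \sqrt{\frac{897148707848371}{3951930130}} = \frac{\sqrt{3545469009636544826318230}}{3951930130} \approx 476.46$)
$d = 4 i \sqrt{19779}$ ($d = \sqrt{-20259 - 296205} = \sqrt{-316464} = 4 i \sqrt{19779} \approx 562.55 i$)
$\frac{d}{c} = \frac{4 i \sqrt{19779}}{\frac{1}{3951930130} \sqrt{3545469009636544826318230}} = 4 i \sqrt{19779} \frac{\sqrt{3545469009636544826318230}}{897148707848371} = \frac{4 i \sqrt{70125831541601220119748271170}}{897148707848371}$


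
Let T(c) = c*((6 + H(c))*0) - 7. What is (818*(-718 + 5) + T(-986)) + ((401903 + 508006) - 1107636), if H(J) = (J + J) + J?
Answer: -780968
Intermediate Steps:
H(J) = 3*J (H(J) = 2*J + J = 3*J)
T(c) = -7 (T(c) = c*((6 + 3*c)*0) - 7 = c*0 - 7 = 0 - 7 = -7)
(818*(-718 + 5) + T(-986)) + ((401903 + 508006) - 1107636) = (818*(-718 + 5) - 7) + ((401903 + 508006) - 1107636) = (818*(-713) - 7) + (909909 - 1107636) = (-583234 - 7) - 197727 = -583241 - 197727 = -780968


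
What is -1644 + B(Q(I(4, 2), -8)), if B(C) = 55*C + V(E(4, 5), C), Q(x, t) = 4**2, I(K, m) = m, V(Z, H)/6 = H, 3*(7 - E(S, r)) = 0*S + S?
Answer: -668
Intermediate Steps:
E(S, r) = 7 - S/3 (E(S, r) = 7 - (0*S + S)/3 = 7 - (0 + S)/3 = 7 - S/3)
V(Z, H) = 6*H
Q(x, t) = 16
B(C) = 61*C (B(C) = 55*C + 6*C = 61*C)
-1644 + B(Q(I(4, 2), -8)) = -1644 + 61*16 = -1644 + 976 = -668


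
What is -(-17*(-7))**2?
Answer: -14161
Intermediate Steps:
-(-17*(-7))**2 = -1*119**2 = -1*14161 = -14161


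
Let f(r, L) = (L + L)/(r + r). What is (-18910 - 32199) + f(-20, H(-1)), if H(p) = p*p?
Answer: -1022181/20 ≈ -51109.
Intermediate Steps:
H(p) = p**2
f(r, L) = L/r (f(r, L) = (2*L)/((2*r)) = (2*L)*(1/(2*r)) = L/r)
(-18910 - 32199) + f(-20, H(-1)) = (-18910 - 32199) + (-1)**2/(-20) = -51109 + 1*(-1/20) = -51109 - 1/20 = -1022181/20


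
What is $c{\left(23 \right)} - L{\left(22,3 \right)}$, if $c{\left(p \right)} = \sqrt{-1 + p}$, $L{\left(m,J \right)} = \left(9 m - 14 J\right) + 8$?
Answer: $-164 + \sqrt{22} \approx -159.31$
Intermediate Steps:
$L{\left(m,J \right)} = 8 - 14 J + 9 m$ ($L{\left(m,J \right)} = \left(- 14 J + 9 m\right) + 8 = 8 - 14 J + 9 m$)
$c{\left(23 \right)} - L{\left(22,3 \right)} = \sqrt{-1 + 23} - \left(8 - 42 + 9 \cdot 22\right) = \sqrt{22} - \left(8 - 42 + 198\right) = \sqrt{22} - 164 = -164 + \sqrt{22}$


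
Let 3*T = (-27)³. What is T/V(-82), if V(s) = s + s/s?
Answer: 81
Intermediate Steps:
V(s) = 1 + s (V(s) = s + 1 = 1 + s)
T = -6561 (T = (⅓)*(-27)³ = (⅓)*(-19683) = -6561)
T/V(-82) = -6561/(1 - 82) = -6561/(-81) = -6561*(-1/81) = 81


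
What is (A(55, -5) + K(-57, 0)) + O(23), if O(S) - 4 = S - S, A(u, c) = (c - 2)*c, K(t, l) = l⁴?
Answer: 39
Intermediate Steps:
A(u, c) = c*(-2 + c) (A(u, c) = (-2 + c)*c = c*(-2 + c))
O(S) = 4 (O(S) = 4 + (S - S) = 4 + 0 = 4)
(A(55, -5) + K(-57, 0)) + O(23) = (-5*(-2 - 5) + 0⁴) + 4 = (-5*(-7) + 0) + 4 = (35 + 0) + 4 = 35 + 4 = 39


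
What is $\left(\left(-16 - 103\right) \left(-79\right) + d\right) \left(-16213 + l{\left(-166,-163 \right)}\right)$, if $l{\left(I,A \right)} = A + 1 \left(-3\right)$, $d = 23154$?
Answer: $-533218345$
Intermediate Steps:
$l{\left(I,A \right)} = -3 + A$ ($l{\left(I,A \right)} = A - 3 = -3 + A$)
$\left(\left(-16 - 103\right) \left(-79\right) + d\right) \left(-16213 + l{\left(-166,-163 \right)}\right) = \left(\left(-16 - 103\right) \left(-79\right) + 23154\right) \left(-16213 - 166\right) = \left(\left(-119\right) \left(-79\right) + 23154\right) \left(-16213 - 166\right) = \left(9401 + 23154\right) \left(-16379\right) = 32555 \left(-16379\right) = -533218345$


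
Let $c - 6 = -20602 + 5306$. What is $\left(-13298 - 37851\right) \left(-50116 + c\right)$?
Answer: $3345451494$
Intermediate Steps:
$c = -15290$ ($c = 6 + \left(-20602 + 5306\right) = 6 - 15296 = -15290$)
$\left(-13298 - 37851\right) \left(-50116 + c\right) = \left(-13298 - 37851\right) \left(-50116 - 15290\right) = \left(-51149\right) \left(-65406\right) = 3345451494$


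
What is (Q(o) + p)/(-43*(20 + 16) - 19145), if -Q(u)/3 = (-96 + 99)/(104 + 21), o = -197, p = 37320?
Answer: -4664991/2586625 ≈ -1.8035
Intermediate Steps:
Q(u) = -9/125 (Q(u) = -3*(-96 + 99)/(104 + 21) = -9/125)
(Q(o) + p)/(-43*(20 + 16) - 19145) = (-9/125 + 37320)/(-43*(20 + 16) - 19145) = 4664991/(125*(-43*36 - 19145)) = 4664991/(125*(-1548 - 19145)) = (4664991/125)/(-20693) = (4664991/125)*(-1/20693) = -4664991/2586625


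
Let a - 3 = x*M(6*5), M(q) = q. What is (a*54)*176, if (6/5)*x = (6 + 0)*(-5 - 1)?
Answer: -8525088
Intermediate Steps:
x = -30 (x = 5*((6 + 0)*(-5 - 1))/6 = 5*(6*(-6))/6 = (⅚)*(-36) = -30)
a = -897 (a = 3 - 180*5 = 3 - 30*30 = 3 - 900 = -897)
(a*54)*176 = -897*54*176 = -48438*176 = -8525088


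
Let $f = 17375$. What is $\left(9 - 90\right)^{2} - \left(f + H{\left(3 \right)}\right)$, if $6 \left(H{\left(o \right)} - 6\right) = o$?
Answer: $- \frac{21641}{2} \approx -10821.0$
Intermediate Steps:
$H{\left(o \right)} = 6 + \frac{o}{6}$
$\left(9 - 90\right)^{2} - \left(f + H{\left(3 \right)}\right) = \left(9 - 90\right)^{2} - \left(17375 + \left(6 + \frac{1}{6} \cdot 3\right)\right) = \left(-81\right)^{2} - \left(17375 + \left(6 + \frac{1}{2}\right)\right) = 6561 - \left(17375 + \frac{13}{2}\right) = 6561 - \frac{34763}{2} = - \frac{21641}{2}$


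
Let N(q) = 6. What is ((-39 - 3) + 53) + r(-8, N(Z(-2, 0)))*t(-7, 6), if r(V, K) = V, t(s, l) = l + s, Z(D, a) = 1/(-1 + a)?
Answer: 19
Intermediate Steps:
((-39 - 3) + 53) + r(-8, N(Z(-2, 0)))*t(-7, 6) = ((-39 - 3) + 53) - 8*(6 - 7) = (-42 + 53) - 8*(-1) = 11 + 8 = 19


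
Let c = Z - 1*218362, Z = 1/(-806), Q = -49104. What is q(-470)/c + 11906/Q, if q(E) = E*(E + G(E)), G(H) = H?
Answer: -3263489323423/1440382142232 ≈ -2.2657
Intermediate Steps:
Z = -1/806 ≈ -0.0012407
q(E) = 2*E² (q(E) = E*(E + E) = E*(2*E) = 2*E²)
c = -175999773/806 (c = -1/806 - 1*218362 = -1/806 - 218362 = -175999773/806 ≈ -2.1836e+5)
q(-470)/c + 11906/Q = (2*(-470)²)/(-175999773/806) + 11906/(-49104) = (2*220900)*(-806/175999773) + 11906*(-1/49104) = 441800*(-806/175999773) - 5953/24552 = -356090800/175999773 - 5953/24552 = -3263489323423/1440382142232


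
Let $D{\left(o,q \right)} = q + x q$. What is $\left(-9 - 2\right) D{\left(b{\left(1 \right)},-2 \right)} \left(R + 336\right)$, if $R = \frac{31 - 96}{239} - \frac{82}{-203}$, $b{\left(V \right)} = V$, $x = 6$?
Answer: $\frac{358778530}{6931} \approx 51764.0$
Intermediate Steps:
$D{\left(o,q \right)} = 7 q$ ($D{\left(o,q \right)} = q + 6 q = 7 q$)
$R = \frac{6403}{48517}$ ($R = \left(-65\right) \frac{1}{239} - - \frac{82}{203} = - \frac{65}{239} + \frac{82}{203} = \frac{6403}{48517} \approx 0.13197$)
$\left(-9 - 2\right) D{\left(b{\left(1 \right)},-2 \right)} \left(R + 336\right) = \left(-9 - 2\right) 7 \left(-2\right) \left(\frac{6403}{48517} + 336\right) = \left(-11\right) \left(-14\right) \frac{16308115}{48517} = 154 \cdot \frac{16308115}{48517} = \frac{358778530}{6931}$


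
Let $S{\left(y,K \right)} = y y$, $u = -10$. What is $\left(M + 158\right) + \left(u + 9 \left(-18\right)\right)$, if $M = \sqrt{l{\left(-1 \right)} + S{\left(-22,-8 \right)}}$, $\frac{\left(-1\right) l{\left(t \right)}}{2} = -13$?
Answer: $-14 + \sqrt{510} \approx 8.5832$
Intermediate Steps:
$l{\left(t \right)} = 26$ ($l{\left(t \right)} = \left(-2\right) \left(-13\right) = 26$)
$S{\left(y,K \right)} = y^{2}$
$M = \sqrt{510}$ ($M = \sqrt{26 + \left(-22\right)^{2}} = \sqrt{26 + 484} = \sqrt{510} \approx 22.583$)
$\left(M + 158\right) + \left(u + 9 \left(-18\right)\right) = \left(\sqrt{510} + 158\right) + \left(-10 + 9 \left(-18\right)\right) = \left(158 + \sqrt{510}\right) - 172 = -14 + \sqrt{510}$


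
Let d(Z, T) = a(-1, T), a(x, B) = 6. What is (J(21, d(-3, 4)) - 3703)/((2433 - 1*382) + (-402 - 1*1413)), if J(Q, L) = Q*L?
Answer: -3577/236 ≈ -15.157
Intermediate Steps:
d(Z, T) = 6
J(Q, L) = L*Q
(J(21, d(-3, 4)) - 3703)/((2433 - 1*382) + (-402 - 1*1413)) = (6*21 - 3703)/((2433 - 1*382) + (-402 - 1*1413)) = (126 - 3703)/((2433 - 382) + (-402 - 1413)) = -3577/(2051 - 1815) = -3577/236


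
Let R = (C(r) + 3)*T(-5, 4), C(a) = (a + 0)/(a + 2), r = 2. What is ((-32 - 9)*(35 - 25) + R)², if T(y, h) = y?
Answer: 731025/4 ≈ 1.8276e+5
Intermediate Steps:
C(a) = a/(2 + a)
R = -35/2 (R = (2/(2 + 2) + 3)*(-5) = (2/4 + 3)*(-5) = (2*(¼) + 3)*(-5) = (½ + 3)*(-5) = (7/2)*(-5) = -35/2 ≈ -17.500)
((-32 - 9)*(35 - 25) + R)² = ((-32 - 9)*(35 - 25) - 35/2)² = (-41*10 - 35/2)² = (-410 - 35/2)² = (-855/2)² = 731025/4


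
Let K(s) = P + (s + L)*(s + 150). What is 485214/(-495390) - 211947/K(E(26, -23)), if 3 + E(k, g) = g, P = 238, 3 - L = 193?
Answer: 15352655581/2191770490 ≈ 7.0047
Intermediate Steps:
L = -190 (L = 3 - 1*193 = 3 - 193 = -190)
E(k, g) = -3 + g
K(s) = 238 + (-190 + s)*(150 + s) (K(s) = 238 + (s - 190)*(s + 150) = 238 + (-190 + s)*(150 + s))
485214/(-495390) - 211947/K(E(26, -23)) = 485214/(-495390) - 211947/(-28262 + (-3 - 23)² - 40*(-3 - 23)) = 485214*(-1/495390) - 211947/(-28262 + (-26)² - 40*(-26)) = -80869/82565 - 211947/(-28262 + 676 + 1040) = -80869/82565 - 211947/(-26546) = -80869/82565 - 211947*(-1/26546) = -80869/82565 + 211947/26546 = 15352655581/2191770490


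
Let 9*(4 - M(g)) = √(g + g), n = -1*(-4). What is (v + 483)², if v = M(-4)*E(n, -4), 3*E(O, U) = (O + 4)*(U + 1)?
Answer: 16474969/81 + 14432*I*√2/9 ≈ 2.0339e+5 + 2267.8*I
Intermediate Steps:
n = 4
M(g) = 4 - √2*√g/9 (M(g) = 4 - √(g + g)/9 = 4 - √2*√g/9)
E(O, U) = (1 + U)*(4 + O)/3 (E(O, U) = ((O + 4)*(U + 1))/3 = ((4 + O)*(1 + U))/3 = ((1 + U)*(4 + O))/3 = (1 + U)*(4 + O)/3)
v = -32 + 16*I*√2/9 (v = (4 - √2*√(-4)/9)*(4/3 + (⅓)*4 + (4/3)*(-4) + (⅓)*4*(-4)) = (4 - √2*2*I/9)*(4/3 + 4/3 - 16/3 - 16/3) = (4 - 2*I*√2/9)*(-8) = -32 + 16*I*√2/9 ≈ -32.0 + 2.5142*I)
(v + 483)² = ((-32 + 16*I*√2/9) + 483)² = (451 + 16*I*√2/9)²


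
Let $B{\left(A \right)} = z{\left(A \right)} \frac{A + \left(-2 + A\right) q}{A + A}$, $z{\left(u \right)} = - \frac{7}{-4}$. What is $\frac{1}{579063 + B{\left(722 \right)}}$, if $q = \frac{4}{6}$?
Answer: $\frac{2888}{1672338151} \approx 1.7269 \cdot 10^{-6}$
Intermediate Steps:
$q = \frac{2}{3}$ ($q = 4 \cdot \frac{1}{6} = \frac{2}{3} \approx 0.66667$)
$z{\left(u \right)} = \frac{7}{4}$ ($z{\left(u \right)} = \left(-7\right) \left(- \frac{1}{4}\right) = \frac{7}{4}$)
$B{\left(A \right)} = \frac{7 \left(- \frac{4}{3} + \frac{5 A}{3}\right)}{8 A}$ ($B{\left(A \right)} = \frac{7 \frac{A + \left(-2 + A\right) \frac{2}{3}}{A + A}}{4} = \frac{7 \frac{A + \left(- \frac{4}{3} + \frac{2 A}{3}\right)}{2 A}}{4} = \frac{7 \left(- \frac{4}{3} + \frac{5 A}{3}\right) \frac{1}{2 A}}{4} = \frac{7 \frac{- \frac{4}{3} + \frac{5 A}{3}}{2 A}}{4} = \frac{7 \left(- \frac{4}{3} + \frac{5 A}{3}\right)}{8 A}$)
$\frac{1}{579063 + B{\left(722 \right)}} = \frac{1}{579063 + \frac{7 \left(-4 + 5 \cdot 722\right)}{24 \cdot 722}} = \frac{1}{579063 + \frac{7}{24} \cdot \frac{1}{722} \left(-4 + 3610\right)} = \frac{1}{579063 + \frac{7}{24} \cdot \frac{1}{722} \cdot 3606} = \frac{1}{579063 + \frac{4207}{2888}} = \frac{1}{\frac{1672338151}{2888}} = \frac{2888}{1672338151}$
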